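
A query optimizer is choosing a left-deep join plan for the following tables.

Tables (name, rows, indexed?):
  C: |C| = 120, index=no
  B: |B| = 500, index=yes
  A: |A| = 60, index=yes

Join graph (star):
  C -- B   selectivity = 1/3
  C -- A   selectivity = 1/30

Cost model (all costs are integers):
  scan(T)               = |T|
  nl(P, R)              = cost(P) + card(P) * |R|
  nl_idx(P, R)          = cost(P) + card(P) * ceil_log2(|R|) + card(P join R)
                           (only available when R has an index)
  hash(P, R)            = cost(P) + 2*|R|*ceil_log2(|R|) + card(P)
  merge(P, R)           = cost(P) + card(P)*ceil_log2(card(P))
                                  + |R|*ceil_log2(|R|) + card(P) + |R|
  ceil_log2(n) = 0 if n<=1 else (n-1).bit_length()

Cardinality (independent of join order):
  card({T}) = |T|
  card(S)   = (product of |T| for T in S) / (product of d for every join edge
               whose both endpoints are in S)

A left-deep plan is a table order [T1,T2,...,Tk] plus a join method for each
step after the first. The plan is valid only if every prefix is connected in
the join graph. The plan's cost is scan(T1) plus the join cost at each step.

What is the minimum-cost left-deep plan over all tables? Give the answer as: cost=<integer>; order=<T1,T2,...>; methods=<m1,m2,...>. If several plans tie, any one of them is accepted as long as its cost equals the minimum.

Selinger DP (subsets sized 1..n):
  {C}: scan cost=120, card=120
  {B}: scan cost=500, card=500
  {A}: scan cost=60, card=60
  {BC}: card=20000; try (C,hash)→2680, (B,merge)→6080, (C,merge)→6460, (B,hash)→9240, (B,nl_idx)→21200, (B,nl)→60120 …(+1); best=2680 via (C,hash)
  {AC}: card=240; try (A,hash)→960, (A,nl_idx)→1080, (C,merge)→1440, (A,merge)→1500, (C,hash)→1800, (C,nl)→7260 …(+1); best=960 via (A,hash)
  {ABC}: card=40000; try (B,merge)→8120, (B,hash)→10200, (A,hash)→23400, (B,nl_idx)→43120, (B,nl)→120960, (A,nl_idx)→162680 …(+2); best=8120 via (B,merge)

cost=8120; order=C,A,B; methods=hash,merge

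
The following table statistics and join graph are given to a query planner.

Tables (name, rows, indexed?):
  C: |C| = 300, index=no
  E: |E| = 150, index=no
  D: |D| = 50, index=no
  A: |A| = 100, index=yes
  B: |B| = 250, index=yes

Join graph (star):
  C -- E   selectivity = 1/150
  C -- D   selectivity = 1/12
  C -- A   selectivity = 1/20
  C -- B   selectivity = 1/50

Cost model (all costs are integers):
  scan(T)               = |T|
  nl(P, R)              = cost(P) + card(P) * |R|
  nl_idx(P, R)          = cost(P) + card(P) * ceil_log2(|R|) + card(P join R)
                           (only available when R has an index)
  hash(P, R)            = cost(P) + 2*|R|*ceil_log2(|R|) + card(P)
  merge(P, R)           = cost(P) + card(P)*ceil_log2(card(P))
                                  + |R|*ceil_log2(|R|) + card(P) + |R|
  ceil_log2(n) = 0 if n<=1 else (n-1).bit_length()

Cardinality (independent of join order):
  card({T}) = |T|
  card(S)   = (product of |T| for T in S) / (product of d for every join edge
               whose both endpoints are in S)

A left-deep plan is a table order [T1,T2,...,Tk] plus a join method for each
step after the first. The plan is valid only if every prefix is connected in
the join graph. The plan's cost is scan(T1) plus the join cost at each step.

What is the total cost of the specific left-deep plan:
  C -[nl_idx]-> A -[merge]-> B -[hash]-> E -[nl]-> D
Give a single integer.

step 1: scan C: cost=300, card=300
step 2: join A via nl_idx
    card(P join A) = 300*100/(20) = 1500
    cost = 300 + 300*7 + 1500 = 3900
step 3: join B via merge
    card(P join B) = 1500*250/(50) = 7500
    cost = 3900 + 1500*11 + 250*8 + 1500 + 250 = 24150
step 4: join E via hash
    card(P join E) = 7500*150/(150) = 7500
    cost = 24150 + 2*150*8 + 7500 = 34050
step 5: join D via nl
    card(P join D) = 7500*50/(12) = 31250
    cost = 34050 + 7500*50 = 409050

409050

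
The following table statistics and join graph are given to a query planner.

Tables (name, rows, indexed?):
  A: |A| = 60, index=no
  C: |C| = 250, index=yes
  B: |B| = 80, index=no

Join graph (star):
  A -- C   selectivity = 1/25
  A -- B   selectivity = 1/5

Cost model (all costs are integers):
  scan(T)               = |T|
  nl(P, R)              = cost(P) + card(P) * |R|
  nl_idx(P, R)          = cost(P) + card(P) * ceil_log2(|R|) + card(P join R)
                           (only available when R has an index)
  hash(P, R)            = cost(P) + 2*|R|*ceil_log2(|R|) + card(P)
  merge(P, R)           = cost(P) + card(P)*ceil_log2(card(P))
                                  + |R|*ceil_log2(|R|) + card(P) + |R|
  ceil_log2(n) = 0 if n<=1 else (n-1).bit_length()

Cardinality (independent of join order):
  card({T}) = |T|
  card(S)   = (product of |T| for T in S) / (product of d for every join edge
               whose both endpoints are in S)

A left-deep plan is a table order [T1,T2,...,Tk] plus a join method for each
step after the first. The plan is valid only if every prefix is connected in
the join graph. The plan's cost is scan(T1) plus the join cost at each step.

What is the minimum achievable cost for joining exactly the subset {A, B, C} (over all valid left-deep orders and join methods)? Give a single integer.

Selinger DP over subsets of {A,B,C}:
  {A}: scan cost=60, card=60
  {C}: scan cost=250, card=250
  {B}: scan cost=80, card=80
  {AC}: card=600; try (C,nl_idx)→1140, (A,hash)→1220, (C,merge)→2730, (A,merge)→2920, (C,hash)→4120, (C,nl)→15060 …(+1); best=1140 via (C,nl_idx)
  {AB}: card=960; try (A,hash)→880, (B,merge)→1120, (A,merge)→1140, (B,hash)→1240, (B,nl)→4860, (A,nl)→4880; best=880 via (A,hash)
  {ABC}: card=9600; try (B,hash)→2860, (C,hash)→5840, (B,merge)→8380, (C,merge)→13690, (C,nl_idx)→18160, (B,nl)→49140 …(+1); best=2860 via (B,hash)

2860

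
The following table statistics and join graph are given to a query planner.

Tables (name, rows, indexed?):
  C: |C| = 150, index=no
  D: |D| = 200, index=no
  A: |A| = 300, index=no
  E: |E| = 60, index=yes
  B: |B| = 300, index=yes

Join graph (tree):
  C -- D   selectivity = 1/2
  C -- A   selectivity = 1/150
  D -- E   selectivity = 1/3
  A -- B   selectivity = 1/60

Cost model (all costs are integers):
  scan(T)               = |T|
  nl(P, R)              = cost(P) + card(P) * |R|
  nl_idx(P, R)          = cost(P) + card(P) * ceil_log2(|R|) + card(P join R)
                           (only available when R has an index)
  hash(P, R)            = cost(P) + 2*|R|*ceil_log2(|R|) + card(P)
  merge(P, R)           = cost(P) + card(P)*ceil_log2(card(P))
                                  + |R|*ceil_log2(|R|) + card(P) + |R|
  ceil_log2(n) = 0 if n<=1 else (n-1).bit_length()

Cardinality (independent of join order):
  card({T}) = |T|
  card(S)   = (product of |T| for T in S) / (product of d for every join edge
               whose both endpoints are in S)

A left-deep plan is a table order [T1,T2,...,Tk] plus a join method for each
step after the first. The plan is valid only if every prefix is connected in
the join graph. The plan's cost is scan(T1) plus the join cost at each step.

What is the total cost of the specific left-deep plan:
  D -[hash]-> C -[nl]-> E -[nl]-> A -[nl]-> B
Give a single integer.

step 1: scan D: cost=200, card=200
step 2: join C via hash
    card(P join C) = 200*150/(2) = 15000
    cost = 200 + 2*150*8 + 200 = 2800
step 3: join E via nl
    card(P join E) = 15000*60/(3) = 300000
    cost = 2800 + 15000*60 = 902800
step 4: join A via nl
    card(P join A) = 300000*300/(150) = 600000
    cost = 902800 + 300000*300 = 90902800
step 5: join B via nl
    card(P join B) = 600000*300/(60) = 3000000
    cost = 90902800 + 600000*300 = 270902800

270902800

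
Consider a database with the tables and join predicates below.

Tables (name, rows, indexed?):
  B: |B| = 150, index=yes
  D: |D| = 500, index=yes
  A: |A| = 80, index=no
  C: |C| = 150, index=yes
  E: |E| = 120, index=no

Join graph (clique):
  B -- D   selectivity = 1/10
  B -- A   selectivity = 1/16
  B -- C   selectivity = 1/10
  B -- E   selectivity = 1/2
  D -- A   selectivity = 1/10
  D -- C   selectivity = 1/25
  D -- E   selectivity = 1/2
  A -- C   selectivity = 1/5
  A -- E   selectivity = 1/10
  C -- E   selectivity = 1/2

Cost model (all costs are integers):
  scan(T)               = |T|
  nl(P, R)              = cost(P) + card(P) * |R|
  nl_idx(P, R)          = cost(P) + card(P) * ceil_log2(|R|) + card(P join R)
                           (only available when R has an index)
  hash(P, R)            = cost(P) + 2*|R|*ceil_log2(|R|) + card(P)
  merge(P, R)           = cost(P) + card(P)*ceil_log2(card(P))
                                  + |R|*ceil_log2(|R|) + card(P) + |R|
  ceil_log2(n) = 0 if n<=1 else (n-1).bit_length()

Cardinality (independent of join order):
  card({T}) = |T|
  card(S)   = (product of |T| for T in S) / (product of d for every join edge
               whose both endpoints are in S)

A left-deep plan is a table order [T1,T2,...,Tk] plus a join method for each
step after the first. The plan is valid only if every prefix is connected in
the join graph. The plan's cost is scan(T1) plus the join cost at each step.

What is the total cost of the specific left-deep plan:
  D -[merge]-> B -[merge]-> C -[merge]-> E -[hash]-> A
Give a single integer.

245780

step 1: scan D: cost=500, card=500
step 2: join B via merge
    card(P join B) = 500*150/(10) = 7500
    cost = 500 + 500*9 + 150*8 + 500 + 150 = 6850
step 3: join C via merge
    card(P join C) = 7500*150/(10*25) = 4500
    cost = 6850 + 7500*13 + 150*8 + 7500 + 150 = 113200
step 4: join E via merge
    card(P join E) = 4500*120/(2*2*2) = 67500
    cost = 113200 + 4500*13 + 120*7 + 4500 + 120 = 177160
step 5: join A via hash
    card(P join A) = 67500*80/(16*10*5*10) = 675
    cost = 177160 + 2*80*7 + 67500 = 245780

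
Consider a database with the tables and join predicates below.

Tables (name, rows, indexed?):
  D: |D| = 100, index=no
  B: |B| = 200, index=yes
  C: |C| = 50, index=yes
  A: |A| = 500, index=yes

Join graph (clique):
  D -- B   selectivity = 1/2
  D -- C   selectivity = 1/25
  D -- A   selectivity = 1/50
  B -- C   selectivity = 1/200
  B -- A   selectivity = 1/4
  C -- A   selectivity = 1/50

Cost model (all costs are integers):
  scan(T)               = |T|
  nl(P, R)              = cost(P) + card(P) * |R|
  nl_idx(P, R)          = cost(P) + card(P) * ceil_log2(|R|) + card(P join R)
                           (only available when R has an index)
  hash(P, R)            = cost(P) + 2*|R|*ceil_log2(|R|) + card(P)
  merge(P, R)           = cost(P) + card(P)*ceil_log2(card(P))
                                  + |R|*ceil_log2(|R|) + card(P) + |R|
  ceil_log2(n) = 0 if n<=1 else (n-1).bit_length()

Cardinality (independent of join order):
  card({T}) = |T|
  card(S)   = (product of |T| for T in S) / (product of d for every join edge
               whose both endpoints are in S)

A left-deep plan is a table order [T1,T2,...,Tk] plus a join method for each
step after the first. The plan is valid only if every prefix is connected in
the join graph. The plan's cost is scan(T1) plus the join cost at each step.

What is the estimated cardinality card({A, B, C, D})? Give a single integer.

5

Tables in S: A(500), B(200), C(50), D(100)
Edges inside S: D-B(d=2), D-C(d=25), D-A(d=50), B-C(d=200), B-A(d=4), C-A(d=50)
numerator = 500 * 200 * 50 * 100 = 500000000
denominator = 2 * 25 * 50 * 200 * 4 * 50 = 100000000
card(S) = 500000000 / 100000000 = 5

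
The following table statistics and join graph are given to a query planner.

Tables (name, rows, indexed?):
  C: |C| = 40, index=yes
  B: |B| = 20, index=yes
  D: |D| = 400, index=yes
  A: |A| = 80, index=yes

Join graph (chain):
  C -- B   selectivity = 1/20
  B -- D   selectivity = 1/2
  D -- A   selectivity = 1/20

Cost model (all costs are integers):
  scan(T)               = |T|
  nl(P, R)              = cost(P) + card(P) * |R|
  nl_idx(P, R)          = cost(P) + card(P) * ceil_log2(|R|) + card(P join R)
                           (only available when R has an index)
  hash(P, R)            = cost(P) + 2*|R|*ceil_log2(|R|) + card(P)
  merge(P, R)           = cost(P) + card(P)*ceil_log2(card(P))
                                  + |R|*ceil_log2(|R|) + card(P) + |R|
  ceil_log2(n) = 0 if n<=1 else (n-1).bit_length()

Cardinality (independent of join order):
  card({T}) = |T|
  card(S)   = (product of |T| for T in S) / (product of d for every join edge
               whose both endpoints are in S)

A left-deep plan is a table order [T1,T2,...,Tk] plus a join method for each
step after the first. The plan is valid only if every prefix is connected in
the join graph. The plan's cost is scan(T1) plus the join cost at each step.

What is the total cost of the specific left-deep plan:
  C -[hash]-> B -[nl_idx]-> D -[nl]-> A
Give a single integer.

step 1: scan C: cost=40, card=40
step 2: join B via hash
    card(P join B) = 40*20/(20) = 40
    cost = 40 + 2*20*5 + 40 = 280
step 3: join D via nl_idx
    card(P join D) = 40*400/(2) = 8000
    cost = 280 + 40*9 + 8000 = 8640
step 4: join A via nl
    card(P join A) = 8000*80/(20) = 32000
    cost = 8640 + 8000*80 = 648640

648640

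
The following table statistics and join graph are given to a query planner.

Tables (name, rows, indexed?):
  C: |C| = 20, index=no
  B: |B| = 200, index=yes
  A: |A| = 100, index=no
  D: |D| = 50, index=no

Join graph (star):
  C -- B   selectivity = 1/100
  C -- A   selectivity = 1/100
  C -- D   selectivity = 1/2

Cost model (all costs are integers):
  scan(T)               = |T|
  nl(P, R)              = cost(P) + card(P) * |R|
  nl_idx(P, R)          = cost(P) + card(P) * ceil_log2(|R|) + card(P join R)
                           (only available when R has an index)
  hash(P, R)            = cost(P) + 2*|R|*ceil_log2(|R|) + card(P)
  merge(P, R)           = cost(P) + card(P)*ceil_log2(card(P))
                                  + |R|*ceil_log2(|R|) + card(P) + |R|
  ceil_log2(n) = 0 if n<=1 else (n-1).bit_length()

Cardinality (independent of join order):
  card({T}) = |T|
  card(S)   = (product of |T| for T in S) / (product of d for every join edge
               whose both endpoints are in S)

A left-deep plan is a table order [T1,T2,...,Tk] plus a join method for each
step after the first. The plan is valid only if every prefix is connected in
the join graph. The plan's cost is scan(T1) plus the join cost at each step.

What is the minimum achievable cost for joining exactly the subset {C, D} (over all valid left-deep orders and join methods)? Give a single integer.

Selinger DP over subsets of {C,D}:
  {C}: scan cost=20, card=20
  {D}: scan cost=50, card=50
  {CD}: card=500; try (C,hash)→300, (D,merge)→490, (C,merge)→520, (D,hash)→640, (D,nl)→1020, (C,nl)→1050; best=300 via (C,hash)

300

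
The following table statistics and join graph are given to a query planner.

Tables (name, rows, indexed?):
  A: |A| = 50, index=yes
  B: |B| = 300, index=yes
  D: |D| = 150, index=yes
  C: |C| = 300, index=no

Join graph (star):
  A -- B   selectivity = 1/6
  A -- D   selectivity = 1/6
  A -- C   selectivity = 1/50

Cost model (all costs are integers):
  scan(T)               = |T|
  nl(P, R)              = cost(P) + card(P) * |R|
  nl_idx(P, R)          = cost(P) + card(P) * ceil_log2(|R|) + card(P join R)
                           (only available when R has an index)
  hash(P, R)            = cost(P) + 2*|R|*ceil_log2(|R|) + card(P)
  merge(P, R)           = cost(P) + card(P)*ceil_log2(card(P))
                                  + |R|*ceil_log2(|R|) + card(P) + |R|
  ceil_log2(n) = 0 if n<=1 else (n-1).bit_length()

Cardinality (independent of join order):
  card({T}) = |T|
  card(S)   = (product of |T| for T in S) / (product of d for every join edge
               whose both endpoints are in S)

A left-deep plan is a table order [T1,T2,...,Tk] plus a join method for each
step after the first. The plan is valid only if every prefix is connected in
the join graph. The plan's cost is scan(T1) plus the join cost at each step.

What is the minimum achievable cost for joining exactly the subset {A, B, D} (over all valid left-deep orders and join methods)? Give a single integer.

Selinger DP over subsets of {A,B,D}:
  {A}: scan cost=50, card=50
  {B}: scan cost=300, card=300
  {D}: scan cost=150, card=150
  {AB}: card=2500; try (A,hash)→1200, (B,nl_idx)→3000, (B,merge)→3400, (A,merge)→3650, (A,nl_idx)→4600, (B,hash)→5500 …(+2); best=1200 via (A,hash)
  {AD}: card=1250; try (A,hash)→900, (D,nl_idx)→1700, (D,merge)→1750, (A,merge)→1850, (A,nl_idx)→2300, (D,hash)→2500 …(+2); best=900 via (A,hash)
  {ABD}: card=62500; try (D,hash)→6100, (B,hash)→7550, (B,merge)→18900, (D,merge)→35050, (B,nl_idx)→74650, (D,nl_idx)→83700 …(+2); best=6100 via (D,hash)

6100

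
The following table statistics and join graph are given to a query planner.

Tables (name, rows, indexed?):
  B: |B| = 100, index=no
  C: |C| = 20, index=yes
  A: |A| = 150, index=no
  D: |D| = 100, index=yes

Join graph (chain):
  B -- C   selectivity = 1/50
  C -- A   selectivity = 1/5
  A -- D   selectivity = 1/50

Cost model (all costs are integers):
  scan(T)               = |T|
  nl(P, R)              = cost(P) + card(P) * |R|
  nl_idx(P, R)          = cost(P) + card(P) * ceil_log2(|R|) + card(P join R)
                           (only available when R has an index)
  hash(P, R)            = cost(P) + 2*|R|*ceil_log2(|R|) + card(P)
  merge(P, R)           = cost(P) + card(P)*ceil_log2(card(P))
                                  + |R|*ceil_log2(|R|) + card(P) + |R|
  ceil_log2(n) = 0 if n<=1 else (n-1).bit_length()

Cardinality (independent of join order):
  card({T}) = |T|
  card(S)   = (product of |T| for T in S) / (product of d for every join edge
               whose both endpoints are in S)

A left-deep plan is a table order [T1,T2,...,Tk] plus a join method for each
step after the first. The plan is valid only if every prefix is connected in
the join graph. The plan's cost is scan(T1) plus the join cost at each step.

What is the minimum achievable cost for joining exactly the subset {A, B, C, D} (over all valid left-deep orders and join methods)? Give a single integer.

Selinger DP over subsets of {A,B,C,D}:
  {B}: scan cost=100, card=100
  {C}: scan cost=20, card=20
  {A}: scan cost=150, card=150
  {D}: scan cost=100, card=100
  {BC}: card=40; try (C,hash)→400, (C,nl_idx)→640, (B,merge)→940, (C,merge)→1020, (B,hash)→1440, (B,nl)→2020 …(+1); best=400 via (C,hash)
  {AC}: card=600; try (C,hash)→500, (A,merge)→1490, (C,nl_idx)→1500, (C,merge)→1620, (A,hash)→2440, (A,nl)→3020 …(+1); best=500 via (C,hash)
  {AD}: card=300; try (D,nl_idx)→1500, (D,hash)→1700, (A,merge)→2250, (D,merge)→2300, (A,hash)→2600, (A,nl)→15100 …(+1); best=1500 via (D,nl_idx)
  {ABC}: card=1200; try (A,merge)→2030, (B,hash)→2500, (A,hash)→2840, (A,nl)→6400, (B,merge)→7900, (B,nl)→60500; best=2030 via (A,merge)
  {ACD}: card=1200; try (C,hash)→2000, (D,hash)→2500, (C,nl_idx)→4200, (C,merge)→4620, (D,nl_idx)→5900, (C,nl)→7500 …(+2); best=2000 via (C,hash)
  {ABCD}: card=2400; try (B,hash)→4600, (D,hash)→4630, (D,nl_idx)→12830, (B,merge)→17200, (D,merge)→17230, (B,nl)→122000 …(+1); best=4600 via (B,hash)

4600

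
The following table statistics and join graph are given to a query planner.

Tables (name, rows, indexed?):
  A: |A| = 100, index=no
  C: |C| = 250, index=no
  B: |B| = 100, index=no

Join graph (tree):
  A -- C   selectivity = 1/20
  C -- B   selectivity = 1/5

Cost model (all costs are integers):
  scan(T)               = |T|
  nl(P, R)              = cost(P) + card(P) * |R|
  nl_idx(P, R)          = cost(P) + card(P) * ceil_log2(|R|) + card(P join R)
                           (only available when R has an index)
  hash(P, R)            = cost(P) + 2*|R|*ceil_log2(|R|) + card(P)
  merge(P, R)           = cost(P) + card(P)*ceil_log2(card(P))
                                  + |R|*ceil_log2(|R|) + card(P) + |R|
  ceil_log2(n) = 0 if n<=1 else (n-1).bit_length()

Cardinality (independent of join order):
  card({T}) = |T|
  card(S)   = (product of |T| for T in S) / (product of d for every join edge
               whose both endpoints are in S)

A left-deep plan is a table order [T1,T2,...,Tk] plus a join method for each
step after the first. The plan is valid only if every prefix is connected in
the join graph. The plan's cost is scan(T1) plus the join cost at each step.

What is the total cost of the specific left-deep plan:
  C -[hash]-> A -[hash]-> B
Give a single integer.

step 1: scan C: cost=250, card=250
step 2: join A via hash
    card(P join A) = 250*100/(20) = 1250
    cost = 250 + 2*100*7 + 250 = 1900
step 3: join B via hash
    card(P join B) = 1250*100/(5) = 25000
    cost = 1900 + 2*100*7 + 1250 = 4550

4550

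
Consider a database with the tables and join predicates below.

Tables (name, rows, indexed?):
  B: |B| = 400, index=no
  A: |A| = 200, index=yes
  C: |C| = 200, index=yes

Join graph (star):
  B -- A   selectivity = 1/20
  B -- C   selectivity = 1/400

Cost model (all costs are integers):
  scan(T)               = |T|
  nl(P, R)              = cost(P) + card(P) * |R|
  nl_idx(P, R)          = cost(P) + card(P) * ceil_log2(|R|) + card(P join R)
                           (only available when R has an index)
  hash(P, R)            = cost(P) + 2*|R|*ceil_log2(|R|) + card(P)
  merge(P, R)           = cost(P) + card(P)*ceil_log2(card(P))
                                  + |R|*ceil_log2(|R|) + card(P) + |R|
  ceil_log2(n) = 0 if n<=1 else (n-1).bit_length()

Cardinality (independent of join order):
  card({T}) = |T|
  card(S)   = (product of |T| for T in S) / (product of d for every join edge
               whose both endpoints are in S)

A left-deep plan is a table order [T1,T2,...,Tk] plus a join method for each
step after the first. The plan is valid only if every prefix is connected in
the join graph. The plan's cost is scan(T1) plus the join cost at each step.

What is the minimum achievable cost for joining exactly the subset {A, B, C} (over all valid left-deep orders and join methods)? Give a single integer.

7200

Selinger DP over subsets of {A,B,C}:
  {B}: scan cost=400, card=400
  {A}: scan cost=200, card=200
  {C}: scan cost=200, card=200
  {AB}: card=4000; try (A,hash)→4000, (B,merge)→6000, (A,merge)→6200, (B,hash)→7600, (A,nl_idx)→7600, (B,nl)→80200 …(+1); best=4000 via (A,hash)
  {BC}: card=200; try (C,nl_idx)→3800, (C,hash)→4000, (B,merge)→6000, (C,merge)→6200, (B,hash)→7600, (B,nl)→80200 …(+1); best=3800 via (C,nl_idx)
  {ABC}: card=2000; try (A,hash)→7200, (A,merge)→7400, (A,nl_idx)→7400, (C,hash)→11200, (C,nl_idx)→38000, (A,nl)→43800 …(+2); best=7200 via (A,hash)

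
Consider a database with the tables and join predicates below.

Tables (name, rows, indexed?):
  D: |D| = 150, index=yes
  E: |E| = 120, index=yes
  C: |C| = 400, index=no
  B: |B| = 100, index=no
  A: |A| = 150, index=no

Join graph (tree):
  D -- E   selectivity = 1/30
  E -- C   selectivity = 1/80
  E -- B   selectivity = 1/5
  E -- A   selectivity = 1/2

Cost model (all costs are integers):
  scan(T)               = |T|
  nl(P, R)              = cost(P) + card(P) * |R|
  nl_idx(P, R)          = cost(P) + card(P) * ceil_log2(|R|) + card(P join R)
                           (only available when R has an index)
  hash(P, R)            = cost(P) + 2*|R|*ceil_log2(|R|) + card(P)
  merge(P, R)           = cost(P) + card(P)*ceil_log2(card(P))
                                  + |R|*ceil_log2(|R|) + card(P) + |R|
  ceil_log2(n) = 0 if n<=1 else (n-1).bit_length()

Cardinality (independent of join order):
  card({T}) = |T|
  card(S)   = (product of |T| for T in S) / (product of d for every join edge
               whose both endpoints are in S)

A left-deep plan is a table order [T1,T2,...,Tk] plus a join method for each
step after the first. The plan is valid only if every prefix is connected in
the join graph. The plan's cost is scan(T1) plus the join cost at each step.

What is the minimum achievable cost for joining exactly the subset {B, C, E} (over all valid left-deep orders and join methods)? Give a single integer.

4480

Selinger DP over subsets of {B,C,E}:
  {E}: scan cost=120, card=120
  {C}: scan cost=400, card=400
  {B}: scan cost=100, card=100
  {CE}: card=600; try (E,hash)→2480, (E,nl_idx)→3800, (C,merge)→5080, (E,merge)→5360, (C,hash)→7440, (C,nl)→48120 …(+1); best=2480 via (E,hash)
  {BE}: card=2400; try (B,hash)→1640, (E,merge)→1860, (E,hash)→1880, (B,merge)→1880, (E,nl_idx)→3200, (E,nl)→12100 …(+1); best=1640 via (B,hash)
  {BCE}: card=12000; try (B,hash)→4480, (B,merge)→9880, (C,hash)→11240, (C,merge)→36840, (B,nl)→62480, (C,nl)→961640; best=4480 via (B,hash)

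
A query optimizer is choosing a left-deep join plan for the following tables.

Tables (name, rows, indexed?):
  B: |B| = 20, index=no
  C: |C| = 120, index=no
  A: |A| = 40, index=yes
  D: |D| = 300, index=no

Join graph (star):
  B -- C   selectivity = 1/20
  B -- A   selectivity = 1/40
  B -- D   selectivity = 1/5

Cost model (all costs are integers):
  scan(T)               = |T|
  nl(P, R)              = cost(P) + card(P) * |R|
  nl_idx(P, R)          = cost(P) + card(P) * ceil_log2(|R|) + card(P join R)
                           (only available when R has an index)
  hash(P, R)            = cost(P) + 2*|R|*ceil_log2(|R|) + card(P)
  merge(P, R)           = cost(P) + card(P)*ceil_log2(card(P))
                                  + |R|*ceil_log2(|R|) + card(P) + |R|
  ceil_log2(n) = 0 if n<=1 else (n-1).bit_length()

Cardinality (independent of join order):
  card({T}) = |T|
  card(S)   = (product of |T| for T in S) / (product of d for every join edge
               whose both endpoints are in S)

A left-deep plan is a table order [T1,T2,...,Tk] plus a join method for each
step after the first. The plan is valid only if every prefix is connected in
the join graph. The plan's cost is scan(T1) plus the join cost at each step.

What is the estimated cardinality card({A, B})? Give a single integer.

20

Tables in S: A(40), B(20)
Edges inside S: B-A(d=40)
numerator = 40 * 20 = 800
denominator = 40 = 40
card(S) = 800 / 40 = 20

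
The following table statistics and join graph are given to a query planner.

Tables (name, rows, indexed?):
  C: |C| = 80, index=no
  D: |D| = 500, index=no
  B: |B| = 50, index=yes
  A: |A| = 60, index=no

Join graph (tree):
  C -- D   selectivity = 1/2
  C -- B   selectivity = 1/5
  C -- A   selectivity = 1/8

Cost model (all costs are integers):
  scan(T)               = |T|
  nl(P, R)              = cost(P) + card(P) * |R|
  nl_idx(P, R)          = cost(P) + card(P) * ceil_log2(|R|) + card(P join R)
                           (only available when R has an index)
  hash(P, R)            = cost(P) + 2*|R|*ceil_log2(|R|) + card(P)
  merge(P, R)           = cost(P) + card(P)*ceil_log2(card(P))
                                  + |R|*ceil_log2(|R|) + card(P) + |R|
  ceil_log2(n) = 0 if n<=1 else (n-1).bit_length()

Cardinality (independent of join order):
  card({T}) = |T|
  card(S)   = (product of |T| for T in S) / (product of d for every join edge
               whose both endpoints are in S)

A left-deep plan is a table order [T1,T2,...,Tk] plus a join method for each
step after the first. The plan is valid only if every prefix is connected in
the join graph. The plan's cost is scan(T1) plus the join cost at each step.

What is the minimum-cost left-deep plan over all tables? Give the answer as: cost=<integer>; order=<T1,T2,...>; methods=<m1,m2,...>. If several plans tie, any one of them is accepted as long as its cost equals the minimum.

cost=17080; order=C,A,B,D; methods=hash,hash,hash

Selinger DP (subsets sized 1..n):
  {C}: scan cost=80, card=80
  {D}: scan cost=500, card=500
  {B}: scan cost=50, card=50
  {A}: scan cost=60, card=60
  {CD}: card=20000; try (C,hash)→2120, (D,merge)→5720, (C,merge)→6140, (D,hash)→9160, (D,nl)→40080, (C,nl)→40500; best=2120 via (C,hash)
  {BC}: card=800; try (B,hash)→760, (C,merge)→1040, (B,merge)→1070, (C,hash)→1220, (B,nl_idx)→1360, (C,nl)→4050 …(+1); best=760 via (B,hash)
  {AC}: card=600; try (A,hash)→880, (C,merge)→1120, (A,merge)→1140, (C,hash)→1240, (C,nl)→4860, (A,nl)→4880; best=880 via (A,hash)
  {BCD}: card=200000; try (D,hash)→10560, (D,merge)→14560, (B,hash)→22720, (B,nl_idx)→322120, (B,merge)→322470, (D,nl)→400760 …(+1); best=10560 via (D,hash)
  {ACD}: card=150000; try (D,hash)→10480, (D,merge)→12480, (A,hash)→22840, (D,nl)→300880, (A,merge)→322540, (A,nl)→1202120; best=10480 via (D,hash)
  {ABC}: card=6000; try (B,hash)→2080, (A,hash)→2280, (B,merge)→7830, (A,merge)→9980, (B,nl_idx)→10480, (B,nl)→30880 …(+1); best=2080 via (B,hash)
  {ABCD}: card=1500000; try (D,hash)→17080, (D,merge)→91080, (B,hash)→161080, (A,hash)→211280, (B,nl_idx)→2410480, (B,merge)→2860830 …(+4); best=17080 via (D,hash)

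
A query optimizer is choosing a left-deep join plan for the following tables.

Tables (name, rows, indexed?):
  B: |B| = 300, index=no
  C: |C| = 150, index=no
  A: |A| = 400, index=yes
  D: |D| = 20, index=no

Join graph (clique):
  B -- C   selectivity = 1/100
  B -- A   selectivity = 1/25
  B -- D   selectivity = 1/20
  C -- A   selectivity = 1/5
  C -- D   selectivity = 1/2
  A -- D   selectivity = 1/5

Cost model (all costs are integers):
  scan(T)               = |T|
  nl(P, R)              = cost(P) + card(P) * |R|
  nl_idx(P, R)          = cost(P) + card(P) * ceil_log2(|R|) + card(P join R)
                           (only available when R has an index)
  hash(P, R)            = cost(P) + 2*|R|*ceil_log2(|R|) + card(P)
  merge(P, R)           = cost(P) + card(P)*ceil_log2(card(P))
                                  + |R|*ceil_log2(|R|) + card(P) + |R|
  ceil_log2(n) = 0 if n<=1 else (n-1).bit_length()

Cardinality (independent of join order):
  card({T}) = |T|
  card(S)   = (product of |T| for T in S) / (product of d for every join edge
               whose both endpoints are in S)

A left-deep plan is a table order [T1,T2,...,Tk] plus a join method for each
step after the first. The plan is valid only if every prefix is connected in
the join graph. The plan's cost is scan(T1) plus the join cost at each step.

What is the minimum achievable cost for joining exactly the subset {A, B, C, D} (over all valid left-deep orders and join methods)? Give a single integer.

Selinger DP over subsets of {A,B,C,D}:
  {B}: scan cost=300, card=300
  {C}: scan cost=150, card=150
  {A}: scan cost=400, card=400
  {D}: scan cost=20, card=20
  {BC}: card=450; try (C,hash)→3000, (B,merge)→4500, (C,merge)→4650, (B,hash)→5700, (B,nl)→45150, (C,nl)→45300; best=3000 via (C,hash)
  {AB}: card=4800; try (B,hash)→6200, (A,merge)→7300, (B,merge)→7400, (A,hash)→7800, (A,nl_idx)→7800, (A,nl)→120300 …(+1); best=6200 via (B,hash)
  {BD}: card=300; try (D,hash)→800, (B,merge)→3140, (D,merge)→3420, (B,hash)→5440, (B,nl)→6020, (D,nl)→6300; best=800 via (D,hash)
  {AC}: card=12000; try (C,hash)→3200, (A,merge)→5500, (C,merge)→5750, (A,hash)→7500, (A,nl_idx)→13500, (A,nl)→60150 …(+1); best=3200 via (C,hash)
  {CD}: card=1500; try (D,hash)→500, (C,merge)→1490, (D,merge)→1620, (C,hash)→2440, (C,nl)→3020, (D,nl)→3150; best=500 via (D,hash)
  {AD}: card=1600; try (D,hash)→1000, (A,nl_idx)→1800, (A,merge)→4140, (D,merge)→4520, (A,hash)→7240, (A,nl)→8020 …(+1); best=1000 via (D,hash)
  {ABC}: card=1440; try (A,nl_idx)→8490, (A,hash)→10650, (A,merge)→11500, (C,hash)→13400, (B,hash)→20600, (C,merge)→74750 …(+4); best=8490 via (A,nl_idx)
  {BCD}: card=225; try (C,hash)→3500, (D,hash)→3650, (C,merge)→5150, (B,hash)→7400, (D,merge)→7620, (D,nl)→12000 …(+3); best=3500 via (C,hash)
  {ABD}: card=960; try (A,nl_idx)→4460, (A,merge)→7800, (B,hash)→8000, (A,hash)→8300, (D,hash)→11200, (B,merge)→23200 …(+4); best=4460 via (A,nl_idx)
  {ACD}: card=24000; try (C,hash)→5000, (A,hash)→9200, (D,hash)→15400, (C,merge)→21550, (A,merge)→22500, (A,nl_idx)→38000 …(+4); best=5000 via (C,hash)
  {ABCD}: card=144; try (A,nl_idx)→5669, (C,hash)→7820, (A,merge)→9525, (D,hash)→10130, (A,hash)→10925, (C,merge)→16370 …(+7); best=5669 via (A,nl_idx)

5669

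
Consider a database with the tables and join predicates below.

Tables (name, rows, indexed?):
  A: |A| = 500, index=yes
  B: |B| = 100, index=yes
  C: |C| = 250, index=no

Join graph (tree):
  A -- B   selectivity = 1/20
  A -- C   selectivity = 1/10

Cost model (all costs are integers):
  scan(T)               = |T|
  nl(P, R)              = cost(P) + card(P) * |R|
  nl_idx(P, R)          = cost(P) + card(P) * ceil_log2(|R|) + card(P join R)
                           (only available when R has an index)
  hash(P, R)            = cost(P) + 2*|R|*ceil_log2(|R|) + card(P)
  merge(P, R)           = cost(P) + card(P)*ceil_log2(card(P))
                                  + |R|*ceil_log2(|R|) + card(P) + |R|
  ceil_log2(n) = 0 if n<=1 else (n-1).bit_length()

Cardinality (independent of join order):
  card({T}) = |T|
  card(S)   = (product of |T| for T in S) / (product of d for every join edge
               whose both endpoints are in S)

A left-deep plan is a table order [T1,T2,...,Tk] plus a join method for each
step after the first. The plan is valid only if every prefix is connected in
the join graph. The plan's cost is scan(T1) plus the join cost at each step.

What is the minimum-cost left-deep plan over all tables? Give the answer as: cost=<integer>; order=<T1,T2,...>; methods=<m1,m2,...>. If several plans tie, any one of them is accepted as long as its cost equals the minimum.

Selinger DP (subsets sized 1..n):
  {A}: scan cost=500, card=500
  {B}: scan cost=100, card=100
  {C}: scan cost=250, card=250
  {AB}: card=2500; try (B,hash)→2400, (A,nl_idx)→3500, (A,merge)→5900, (B,merge)→6300, (B,nl_idx)→6500, (A,hash)→9200 …(+2); best=2400 via (B,hash)
  {AC}: card=12500; try (C,hash)→5000, (A,merge)→7500, (C,merge)→7750, (A,hash)→9500, (A,nl_idx)→15000, (A,nl)→125250 …(+1); best=5000 via (C,hash)
  {ABC}: card=62500; try (C,hash)→8900, (B,hash)→18900, (C,merge)→37150, (B,nl_idx)→155000, (B,merge)→193300, (C,nl)→627400 …(+1); best=8900 via (C,hash)

cost=8900; order=A,B,C; methods=hash,hash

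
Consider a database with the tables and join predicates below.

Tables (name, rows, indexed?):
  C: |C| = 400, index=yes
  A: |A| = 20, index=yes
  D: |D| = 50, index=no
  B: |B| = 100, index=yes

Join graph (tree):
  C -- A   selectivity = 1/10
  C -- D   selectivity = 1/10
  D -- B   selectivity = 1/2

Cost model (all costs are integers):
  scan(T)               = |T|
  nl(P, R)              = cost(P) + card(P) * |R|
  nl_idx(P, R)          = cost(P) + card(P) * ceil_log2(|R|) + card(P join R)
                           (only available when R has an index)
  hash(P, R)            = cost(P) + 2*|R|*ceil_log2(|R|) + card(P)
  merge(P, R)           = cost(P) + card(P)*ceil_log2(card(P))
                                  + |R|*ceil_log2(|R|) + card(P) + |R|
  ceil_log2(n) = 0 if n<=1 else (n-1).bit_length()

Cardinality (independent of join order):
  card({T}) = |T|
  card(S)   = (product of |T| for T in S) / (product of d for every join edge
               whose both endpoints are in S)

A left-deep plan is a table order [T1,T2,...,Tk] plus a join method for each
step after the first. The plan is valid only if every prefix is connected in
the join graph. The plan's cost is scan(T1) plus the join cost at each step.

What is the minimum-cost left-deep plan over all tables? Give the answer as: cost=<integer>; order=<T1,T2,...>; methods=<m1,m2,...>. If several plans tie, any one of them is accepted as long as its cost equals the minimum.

cost=7800; order=A,C,D,B; methods=nl_idx,hash,hash

Selinger DP (subsets sized 1..n):
  {C}: scan cost=400, card=400
  {A}: scan cost=20, card=20
  {D}: scan cost=50, card=50
  {B}: scan cost=100, card=100
  {AC}: card=800; try (C,nl_idx)→1000, (A,hash)→1000, (A,nl_idx)→3200, (C,merge)→4140, (A,merge)→4520, (C,hash)→7240 …(+2); best=1000 via (C,nl_idx)
  {CD}: card=2000; try (D,hash)→1400, (C,nl_idx)→2500, (C,merge)→4400, (D,merge)→4750, (C,hash)→7300, (C,nl)→20050 …(+1); best=1400 via (D,hash)
  {BD}: card=2500; try (D,hash)→800, (B,merge)→1200, (D,merge)→1250, (B,hash)→1500, (B,nl_idx)→2900, (B,nl)→5050 …(+1); best=800 via (D,hash)
  {ACD}: card=4000; try (D,hash)→2400, (A,hash)→3600, (D,merge)→10150, (A,nl_idx)→15400, (A,merge)→25520, (D,nl)→41000 …(+1); best=2400 via (D,hash)
  {BCD}: card=100000; try (B,hash)→4800, (C,hash)→10500, (B,merge)→26200, (C,merge)→37300, (B,nl_idx)→115400, (C,nl_idx)→123300 …(+2); best=4800 via (B,hash)
  {ABCD}: card=200000; try (B,hash)→7800, (B,merge)→55200, (A,hash)→105000, (B,nl_idx)→230400, (B,nl)→402400, (A,nl_idx)→704800 …(+2); best=7800 via (B,hash)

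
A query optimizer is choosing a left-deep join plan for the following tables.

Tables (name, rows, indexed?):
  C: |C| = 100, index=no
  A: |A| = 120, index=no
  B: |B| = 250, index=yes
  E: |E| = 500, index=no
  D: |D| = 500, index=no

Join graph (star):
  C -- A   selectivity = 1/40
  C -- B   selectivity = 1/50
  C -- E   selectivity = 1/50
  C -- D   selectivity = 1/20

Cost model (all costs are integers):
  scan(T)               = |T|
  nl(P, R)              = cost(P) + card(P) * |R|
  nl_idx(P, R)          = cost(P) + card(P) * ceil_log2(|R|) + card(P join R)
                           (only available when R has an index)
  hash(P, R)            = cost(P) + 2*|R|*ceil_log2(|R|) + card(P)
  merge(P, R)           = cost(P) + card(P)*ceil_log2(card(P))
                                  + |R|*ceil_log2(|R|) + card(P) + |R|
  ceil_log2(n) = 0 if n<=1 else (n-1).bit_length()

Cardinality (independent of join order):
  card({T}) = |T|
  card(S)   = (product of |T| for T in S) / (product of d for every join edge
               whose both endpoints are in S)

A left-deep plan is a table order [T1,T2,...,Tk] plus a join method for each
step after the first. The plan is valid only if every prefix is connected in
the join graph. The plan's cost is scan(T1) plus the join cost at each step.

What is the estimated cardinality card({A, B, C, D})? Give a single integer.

37500

Tables in S: A(120), B(250), C(100), D(500)
Edges inside S: C-A(d=40), C-B(d=50), C-D(d=20)
numerator = 120 * 250 * 100 * 500 = 1500000000
denominator = 40 * 50 * 20 = 40000
card(S) = 1500000000 / 40000 = 37500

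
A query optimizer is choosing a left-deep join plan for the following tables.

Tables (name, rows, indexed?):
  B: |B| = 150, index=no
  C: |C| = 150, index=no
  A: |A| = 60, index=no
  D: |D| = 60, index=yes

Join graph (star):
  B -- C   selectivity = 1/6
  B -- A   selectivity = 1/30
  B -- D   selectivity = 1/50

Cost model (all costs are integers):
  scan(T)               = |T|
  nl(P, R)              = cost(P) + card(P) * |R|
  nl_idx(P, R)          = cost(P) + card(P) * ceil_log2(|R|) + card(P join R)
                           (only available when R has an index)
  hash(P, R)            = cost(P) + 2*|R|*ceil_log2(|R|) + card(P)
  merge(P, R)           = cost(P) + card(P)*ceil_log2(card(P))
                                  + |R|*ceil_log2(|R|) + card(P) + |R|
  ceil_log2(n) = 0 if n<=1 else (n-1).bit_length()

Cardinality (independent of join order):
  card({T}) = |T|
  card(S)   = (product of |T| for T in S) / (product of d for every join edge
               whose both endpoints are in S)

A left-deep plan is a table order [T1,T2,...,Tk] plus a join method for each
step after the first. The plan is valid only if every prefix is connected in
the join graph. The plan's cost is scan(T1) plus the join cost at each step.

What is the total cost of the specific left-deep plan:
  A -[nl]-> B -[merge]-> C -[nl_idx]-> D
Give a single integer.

step 1: scan A: cost=60, card=60
step 2: join B via nl
    card(P join B) = 60*150/(30) = 300
    cost = 60 + 60*150 = 9060
step 3: join C via merge
    card(P join C) = 300*150/(6) = 7500
    cost = 9060 + 300*9 + 150*8 + 300 + 150 = 13410
step 4: join D via nl_idx
    card(P join D) = 7500*60/(50) = 9000
    cost = 13410 + 7500*6 + 9000 = 67410

67410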